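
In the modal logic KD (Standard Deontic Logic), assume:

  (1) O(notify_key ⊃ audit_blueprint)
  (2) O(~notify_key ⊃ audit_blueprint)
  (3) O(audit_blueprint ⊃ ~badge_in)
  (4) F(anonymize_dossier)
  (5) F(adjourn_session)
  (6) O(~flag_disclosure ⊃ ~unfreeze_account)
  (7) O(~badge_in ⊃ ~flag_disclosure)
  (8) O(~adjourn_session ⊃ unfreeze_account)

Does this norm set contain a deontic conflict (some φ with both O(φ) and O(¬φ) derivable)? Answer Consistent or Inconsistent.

Premises 1 and 2 cover both cases: O(notify_key ⊃ audit_blueprint) and O(~notify_key ⊃ audit_blueprint). Since notify_key ∨ ~notify_key is a tautology, O(audit_blueprint) follows.
From O(audit_blueprint) and premise 3, O(audit_blueprint ⊃ ~badge_in), we obtain O(~badge_in).
Premise 7 is O(~badge_in ⊃ ~flag_disclosure); since O(~badge_in), deontic closure gives O(~flag_disclosure).
Applying K to premise 6 (O(~flag_disclosure ⊃ ~unfreeze_account)) and O(~flag_disclosure) yields O(~unfreeze_account).
Premise 8 is O(~adjourn_session ⊃ unfreeze_account); contrapositively O(~unfreeze_account ⊃ adjourn_session). Since O(~unfreeze_account) holds, K gives O(adjourn_session).
But premise 5, F(adjourn_session), means O(~adjourn_session).
We now have both O(adjourn_session) and O(~adjourn_session) — adjourn_session is simultaneously obligatory and forbidden, violating the D-axiom.

Inconsistent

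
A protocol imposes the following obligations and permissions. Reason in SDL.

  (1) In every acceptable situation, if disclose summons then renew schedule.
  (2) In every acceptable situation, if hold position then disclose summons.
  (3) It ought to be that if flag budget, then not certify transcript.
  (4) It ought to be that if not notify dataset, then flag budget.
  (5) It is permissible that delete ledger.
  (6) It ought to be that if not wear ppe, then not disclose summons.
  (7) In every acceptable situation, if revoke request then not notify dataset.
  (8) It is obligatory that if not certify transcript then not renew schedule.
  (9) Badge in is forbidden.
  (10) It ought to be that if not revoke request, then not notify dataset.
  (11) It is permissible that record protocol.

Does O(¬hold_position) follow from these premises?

Yes

By case analysis on ¬revoke_request: premise 10 gives O(¬revoke_request → ¬notify_dataset) and premise 7 gives O(revoke_request → ¬notify_dataset), so O(¬notify_dataset) either way.
Applying K to premise 4 (O(¬notify_dataset → flag_budget)) and O(¬notify_dataset) yields O(flag_budget).
With premise 3, O(flag_budget → ¬certify_transcript), the K-axiom yields O(¬certify_transcript).
Premise 8 is O(¬certify_transcript → ¬renew_schedule); since O(¬certify_transcript), deontic closure gives O(¬renew_schedule).
Premise 1, O(disclose_summons → renew_schedule), contraposes to O(¬renew_schedule → ¬disclose_summons); with O(¬renew_schedule) we get O(¬disclose_summons).
The contrapositive of premise 2 (O(hold_position → disclose_summons)) is O(¬disclose_summons → ¬hold_position), and O(¬disclose_summons) is already established, so O(¬hold_position).
Premises 5, 6, 9, 11 do not contribute to this derivation.
So O(¬hold_position) follows.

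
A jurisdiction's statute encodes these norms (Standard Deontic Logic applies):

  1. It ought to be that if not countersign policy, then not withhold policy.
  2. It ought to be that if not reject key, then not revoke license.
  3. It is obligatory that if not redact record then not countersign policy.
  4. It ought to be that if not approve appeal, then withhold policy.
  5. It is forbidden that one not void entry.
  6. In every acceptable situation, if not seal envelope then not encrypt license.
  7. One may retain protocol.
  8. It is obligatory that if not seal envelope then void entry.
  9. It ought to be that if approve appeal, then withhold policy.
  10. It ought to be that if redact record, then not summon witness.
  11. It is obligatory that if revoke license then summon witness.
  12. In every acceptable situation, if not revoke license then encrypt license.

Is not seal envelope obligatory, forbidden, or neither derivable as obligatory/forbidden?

Forbidden

By case analysis on ¬approve_appeal: premise 4 gives O(¬approve_appeal → withhold_policy) and premise 9 gives O(approve_appeal → withhold_policy), so O(withhold_policy) either way.
Premise 1, O(¬countersign_policy → ¬withhold_policy), contraposes to O(withhold_policy → countersign_policy); with O(withhold_policy) we get O(countersign_policy).
Premise 3 is O(¬redact_record → ¬countersign_policy); contrapositively O(countersign_policy → redact_record). Since O(countersign_policy) holds, K gives O(redact_record).
Premise 10 is O(redact_record → ¬summon_witness); since O(redact_record), deontic closure gives O(¬summon_witness).
Premise 11, O(revoke_license → summon_witness), contraposes to O(¬summon_witness → ¬revoke_license); with O(¬summon_witness) we get O(¬revoke_license).
From O(¬revoke_license) and premise 12, O(¬revoke_license → encrypt_license), we obtain O(encrypt_license).
Premise 6, O(¬seal_envelope → ¬encrypt_license), contraposes to O(encrypt_license → seal_envelope); with O(encrypt_license) we get O(seal_envelope).
Premises 2, 5, 7, 8 do not contribute to this derivation.
Thus O(seal_envelope), which is F(¬seal_envelope): ¬seal_envelope is forbidden.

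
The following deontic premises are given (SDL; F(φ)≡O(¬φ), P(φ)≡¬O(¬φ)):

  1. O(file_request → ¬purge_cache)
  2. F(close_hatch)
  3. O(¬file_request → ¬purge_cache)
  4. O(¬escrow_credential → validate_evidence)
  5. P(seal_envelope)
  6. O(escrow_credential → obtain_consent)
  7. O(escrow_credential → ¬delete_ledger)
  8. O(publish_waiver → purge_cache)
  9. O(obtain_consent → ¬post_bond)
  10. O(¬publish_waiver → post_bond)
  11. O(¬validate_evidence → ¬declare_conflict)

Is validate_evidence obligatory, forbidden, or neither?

Obligatory

Premises 3 and 1 are O(¬file_request → ¬purge_cache) and O(file_request → ¬purge_cache); every ideal world satisfies ¬file_request or file_request, so in either case ¬purge_cache holds — hence O(¬purge_cache).
Premise 8, O(publish_waiver → purge_cache), contraposes to O(¬purge_cache → ¬publish_waiver); with O(¬purge_cache) we get O(¬publish_waiver).
From O(¬publish_waiver) and premise 10, O(¬publish_waiver → post_bond), we obtain O(post_bond).
Premise 9 is O(obtain_consent → ¬post_bond); contrapositively O(post_bond → ¬obtain_consent). Since O(post_bond) holds, K gives O(¬obtain_consent).
Premise 6, O(escrow_credential → obtain_consent), contraposes to O(¬obtain_consent → ¬escrow_credential); with O(¬obtain_consent) we get O(¬escrow_credential).
With premise 4, O(¬escrow_credential → validate_evidence), the K-axiom yields O(validate_evidence).
Premises 2, 5, 7, 11 do not contribute to this derivation.
Hence validate_evidence is obligatory.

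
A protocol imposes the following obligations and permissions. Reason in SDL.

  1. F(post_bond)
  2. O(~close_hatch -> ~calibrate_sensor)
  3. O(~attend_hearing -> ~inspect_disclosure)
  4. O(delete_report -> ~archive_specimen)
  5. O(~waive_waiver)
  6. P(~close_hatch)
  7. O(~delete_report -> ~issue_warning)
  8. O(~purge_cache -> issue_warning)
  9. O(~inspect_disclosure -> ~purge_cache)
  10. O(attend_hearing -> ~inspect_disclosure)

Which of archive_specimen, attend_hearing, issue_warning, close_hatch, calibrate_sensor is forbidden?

By case analysis on ~attend_hearing: premise 3 gives O(~attend_hearing -> ~inspect_disclosure) and premise 10 gives O(attend_hearing -> ~inspect_disclosure), so O(~inspect_disclosure) either way.
Applying K to premise 9 (O(~inspect_disclosure -> ~purge_cache)) and O(~inspect_disclosure) yields O(~purge_cache).
From O(~purge_cache) and premise 8, O(~purge_cache -> issue_warning), we obtain O(issue_warning).
Premise 7, O(~delete_report -> ~issue_warning), contraposes to O(issue_warning -> delete_report); with O(issue_warning) we get O(delete_report).
Applying K to premise 4 (O(delete_report -> ~archive_specimen)) and O(delete_report) yields O(~archive_specimen).
So O(~archive_specimen) holds, i.e. archive_specimen is forbidden. None of the other listed options is forbidden under the premises.

archive_specimen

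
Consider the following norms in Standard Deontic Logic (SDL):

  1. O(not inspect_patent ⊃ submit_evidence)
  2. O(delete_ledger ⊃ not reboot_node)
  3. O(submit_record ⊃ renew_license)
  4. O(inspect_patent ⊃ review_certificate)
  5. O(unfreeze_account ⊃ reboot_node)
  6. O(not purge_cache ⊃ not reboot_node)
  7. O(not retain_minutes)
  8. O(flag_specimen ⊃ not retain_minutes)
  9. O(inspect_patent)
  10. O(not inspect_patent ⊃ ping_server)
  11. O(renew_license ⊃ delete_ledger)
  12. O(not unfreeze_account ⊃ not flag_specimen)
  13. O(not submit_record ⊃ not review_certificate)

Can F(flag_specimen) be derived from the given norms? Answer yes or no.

Premise 9 states O(inspect_patent) outright.
From O(inspect_patent) and premise 4, O(inspect_patent ⊃ review_certificate), we obtain O(review_certificate).
Premise 13 is O(not submit_record ⊃ not review_certificate); contrapositively O(review_certificate ⊃ submit_record). Since O(review_certificate) holds, K gives O(submit_record).
From O(submit_record) and premise 3, O(submit_record ⊃ renew_license), we obtain O(renew_license).
With premise 11, O(renew_license ⊃ delete_ledger), the K-axiom yields O(delete_ledger).
From O(delete_ledger) and premise 2, O(delete_ledger ⊃ not reboot_node), we obtain O(not reboot_node).
Premise 5, O(unfreeze_account ⊃ reboot_node), contraposes to O(not reboot_node ⊃ not unfreeze_account); with O(not reboot_node) we get O(not unfreeze_account).
From O(not unfreeze_account) and premise 12, O(not unfreeze_account ⊃ not flag_specimen), we obtain O(not flag_specimen).
Premises 1, 6, 7, 8, 10 do not contribute to this derivation.
So O(not flag_specimen) holds, i.e. F(flag_specimen). The claim follows.

Yes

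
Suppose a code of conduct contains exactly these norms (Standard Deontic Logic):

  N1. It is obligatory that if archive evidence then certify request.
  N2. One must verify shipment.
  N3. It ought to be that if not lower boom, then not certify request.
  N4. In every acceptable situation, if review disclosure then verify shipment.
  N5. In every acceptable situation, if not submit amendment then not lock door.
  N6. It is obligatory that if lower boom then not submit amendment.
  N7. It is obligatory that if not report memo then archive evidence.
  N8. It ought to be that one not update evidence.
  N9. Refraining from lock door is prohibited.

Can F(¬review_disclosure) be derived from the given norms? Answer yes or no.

No

Premise 4 is O(review_disclosure → verify_shipment); even if O(verify_shipment) held, inferring O(review_disclosure) would be affirming the consequent — invalid.
No other premise forces O(review_disclosure). An ideal world satisfying every premise can still have ¬review_disclosure true, so F(¬review_disclosure) is not derivable.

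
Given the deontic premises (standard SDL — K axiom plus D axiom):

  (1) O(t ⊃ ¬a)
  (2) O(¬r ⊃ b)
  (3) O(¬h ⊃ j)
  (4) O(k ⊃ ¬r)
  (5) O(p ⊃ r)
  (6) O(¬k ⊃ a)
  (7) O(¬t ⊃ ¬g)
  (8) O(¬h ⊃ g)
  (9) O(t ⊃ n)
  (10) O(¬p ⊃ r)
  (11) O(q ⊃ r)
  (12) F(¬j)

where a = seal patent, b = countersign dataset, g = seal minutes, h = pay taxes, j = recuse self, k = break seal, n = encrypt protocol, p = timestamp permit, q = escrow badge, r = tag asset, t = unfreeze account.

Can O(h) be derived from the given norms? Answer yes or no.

Yes

By case analysis on ¬p: premise 10 gives O(¬p ⊃ r) and premise 5 gives O(p ⊃ r), so O(r) either way.
The contrapositive of premise 4 (O(k ⊃ ¬r)) is O(r ⊃ ¬k), and O(r) is already established, so O(¬k).
Applying K to premise 6 (O(¬k ⊃ a)) and O(¬k) yields O(a).
Premise 1 is O(t ⊃ ¬a); contrapositively O(a ⊃ ¬t). Since O(a) holds, K gives O(¬t).
With premise 7, O(¬t ⊃ ¬g), the K-axiom yields O(¬g).
The contrapositive of premise 8 (O(¬h ⊃ g)) is O(¬g ⊃ h), and O(¬g) is already established, so O(h).
Premises 2, 3, 9, 11, 12 do not contribute to this derivation.
So O(h) follows.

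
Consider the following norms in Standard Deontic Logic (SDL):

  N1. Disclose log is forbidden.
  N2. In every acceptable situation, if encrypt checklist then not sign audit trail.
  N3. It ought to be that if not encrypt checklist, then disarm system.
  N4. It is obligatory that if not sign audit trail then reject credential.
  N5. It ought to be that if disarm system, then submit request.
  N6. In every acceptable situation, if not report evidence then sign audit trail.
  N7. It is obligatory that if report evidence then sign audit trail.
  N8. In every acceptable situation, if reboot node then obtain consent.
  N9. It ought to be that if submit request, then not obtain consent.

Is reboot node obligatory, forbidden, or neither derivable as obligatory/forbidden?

Premises 6 and 7 cover both cases: O(¬report_evidence → sign_audit_trail) and O(report_evidence → sign_audit_trail). Since ¬report_evidence ∨ report_evidence is a tautology, O(sign_audit_trail) follows.
Premise 2, O(encrypt_checklist → ¬sign_audit_trail), contraposes to O(sign_audit_trail → ¬encrypt_checklist); with O(sign_audit_trail) we get O(¬encrypt_checklist).
Premise 3 is O(¬encrypt_checklist → disarm_system); since O(¬encrypt_checklist), deontic closure gives O(disarm_system).
Applying K to premise 5 (O(disarm_system → submit_request)) and O(disarm_system) yields O(submit_request).
From O(submit_request) and premise 9, O(submit_request → ¬obtain_consent), we obtain O(¬obtain_consent).
Premise 8, O(reboot_node → obtain_consent), contraposes to O(¬obtain_consent → ¬reboot_node); with O(¬obtain_consent) we get O(¬reboot_node).
Premises 1, 4 do not contribute to this derivation.
Thus O(¬reboot_node), which is F(reboot_node): reboot_node is forbidden.

Forbidden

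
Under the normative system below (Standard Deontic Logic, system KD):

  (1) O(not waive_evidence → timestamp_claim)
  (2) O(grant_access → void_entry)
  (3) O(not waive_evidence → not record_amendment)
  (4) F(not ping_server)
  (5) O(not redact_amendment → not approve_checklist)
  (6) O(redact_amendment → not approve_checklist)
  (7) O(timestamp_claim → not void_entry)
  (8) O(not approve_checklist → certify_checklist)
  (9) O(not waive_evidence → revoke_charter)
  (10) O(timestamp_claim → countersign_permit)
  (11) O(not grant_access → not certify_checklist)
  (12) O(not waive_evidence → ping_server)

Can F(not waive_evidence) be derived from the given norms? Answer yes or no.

Yes

Premises 6 and 5 are O(redact_amendment → not approve_checklist) and O(not redact_amendment → not approve_checklist); every ideal world satisfies redact_amendment or not redact_amendment, so in either case not approve_checklist holds — hence O(not approve_checklist).
With premise 8, O(not approve_checklist → certify_checklist), the K-axiom yields O(certify_checklist).
The contrapositive of premise 11 (O(not grant_access → not certify_checklist)) is O(certify_checklist → grant_access), and O(certify_checklist) is already established, so O(grant_access).
Applying K to premise 2 (O(grant_access → void_entry)) and O(grant_access) yields O(void_entry).
The contrapositive of premise 7 (O(timestamp_claim → not void_entry)) is O(void_entry → not timestamp_claim), and O(void_entry) is already established, so O(not timestamp_claim).
Premise 1, O(not waive_evidence → timestamp_claim), contraposes to O(not timestamp_claim → waive_evidence); with O(not timestamp_claim) we get O(waive_evidence).
Premises 3, 4, 9, 10, 12 do not contribute to this derivation.
So O(waive_evidence) holds, i.e. F(not waive_evidence). The claim follows.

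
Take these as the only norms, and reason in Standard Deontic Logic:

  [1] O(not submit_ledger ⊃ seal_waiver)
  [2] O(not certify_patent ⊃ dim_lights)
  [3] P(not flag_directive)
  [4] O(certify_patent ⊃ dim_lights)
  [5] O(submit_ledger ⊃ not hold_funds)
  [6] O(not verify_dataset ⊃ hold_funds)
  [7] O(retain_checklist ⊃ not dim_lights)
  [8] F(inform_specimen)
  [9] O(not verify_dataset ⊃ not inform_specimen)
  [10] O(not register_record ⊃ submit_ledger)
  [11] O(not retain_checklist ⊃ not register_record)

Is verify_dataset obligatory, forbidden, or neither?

Premises 2 and 4 are O(not certify_patent ⊃ dim_lights) and O(certify_patent ⊃ dim_lights); every ideal world satisfies not certify_patent or certify_patent, so in either case dim_lights holds — hence O(dim_lights).
The contrapositive of premise 7 (O(retain_checklist ⊃ not dim_lights)) is O(dim_lights ⊃ not retain_checklist), and O(dim_lights) is already established, so O(not retain_checklist).
Applying K to premise 11 (O(not retain_checklist ⊃ not register_record)) and O(not retain_checklist) yields O(not register_record).
From O(not register_record) and premise 10, O(not register_record ⊃ submit_ledger), we obtain O(submit_ledger).
With premise 5, O(submit_ledger ⊃ not hold_funds), the K-axiom yields O(not hold_funds).
Premise 6, O(not verify_dataset ⊃ hold_funds), contraposes to O(not hold_funds ⊃ verify_dataset); with O(not hold_funds) we get O(verify_dataset).
Premises 1, 3, 8, 9 do not contribute to this derivation.
Hence verify_dataset is obligatory.

Obligatory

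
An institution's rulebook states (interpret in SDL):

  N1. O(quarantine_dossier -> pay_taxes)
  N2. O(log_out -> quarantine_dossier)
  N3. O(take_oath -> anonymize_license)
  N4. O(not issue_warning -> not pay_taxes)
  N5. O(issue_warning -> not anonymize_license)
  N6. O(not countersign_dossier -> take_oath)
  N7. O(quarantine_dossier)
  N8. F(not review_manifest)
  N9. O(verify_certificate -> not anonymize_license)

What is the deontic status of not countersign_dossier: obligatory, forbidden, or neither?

Forbidden

From premise 7 we have O(quarantine_dossier).
With premise 1, O(quarantine_dossier -> pay_taxes), the K-axiom yields O(pay_taxes).
The contrapositive of premise 4 (O(not issue_warning -> not pay_taxes)) is O(pay_taxes -> issue_warning), and O(pay_taxes) is already established, so O(issue_warning).
Premise 5 is O(issue_warning -> not anonymize_license); since O(issue_warning), deontic closure gives O(not anonymize_license).
Premise 3, O(take_oath -> anonymize_license), contraposes to O(not anonymize_license -> not take_oath); with O(not anonymize_license) we get O(not take_oath).
Premise 6 is O(not countersign_dossier -> take_oath); contrapositively O(not take_oath -> countersign_dossier). Since O(not take_oath) holds, K gives O(countersign_dossier).
Premises 2, 8, 9 do not contribute to this derivation.
Thus O(countersign_dossier), which is F(not countersign_dossier): not countersign_dossier is forbidden.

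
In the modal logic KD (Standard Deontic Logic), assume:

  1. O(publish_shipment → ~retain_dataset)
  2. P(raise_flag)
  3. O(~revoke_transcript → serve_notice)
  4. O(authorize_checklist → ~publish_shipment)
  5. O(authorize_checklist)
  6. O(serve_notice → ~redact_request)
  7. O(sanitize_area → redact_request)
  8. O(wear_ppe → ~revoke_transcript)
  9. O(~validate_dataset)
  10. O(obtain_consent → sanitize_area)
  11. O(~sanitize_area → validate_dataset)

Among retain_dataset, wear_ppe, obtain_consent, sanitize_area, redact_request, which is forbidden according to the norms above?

wear_ppe

From premise 9 we have O(~validate_dataset).
Premise 11 is O(~sanitize_area → validate_dataset); contrapositively O(~validate_dataset → sanitize_area). Since O(~validate_dataset) holds, K gives O(sanitize_area).
From O(sanitize_area) and premise 7, O(sanitize_area → redact_request), we obtain O(redact_request).
Premise 6, O(serve_notice → ~redact_request), contraposes to O(redact_request → ~serve_notice); with O(redact_request) we get O(~serve_notice).
The contrapositive of premise 3 (O(~revoke_transcript → serve_notice)) is O(~serve_notice → revoke_transcript), and O(~serve_notice) is already established, so O(revoke_transcript).
Premise 8 is O(wear_ppe → ~revoke_transcript); contrapositively O(revoke_transcript → ~wear_ppe). Since O(revoke_transcript) holds, K gives O(~wear_ppe).
So O(~wear_ppe) holds, i.e. wear_ppe is forbidden. None of the other listed options is forbidden under the premises.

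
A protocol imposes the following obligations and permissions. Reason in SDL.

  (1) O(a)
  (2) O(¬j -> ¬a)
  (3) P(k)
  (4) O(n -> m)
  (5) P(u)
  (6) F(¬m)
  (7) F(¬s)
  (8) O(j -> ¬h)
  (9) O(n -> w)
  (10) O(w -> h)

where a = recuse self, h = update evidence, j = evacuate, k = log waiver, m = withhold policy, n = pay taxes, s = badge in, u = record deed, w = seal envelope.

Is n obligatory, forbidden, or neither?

Premise 1 states O(a) outright.
The contrapositive of premise 2 (O(¬j -> ¬a)) is O(a -> j), and O(a) is already established, so O(j).
Applying K to premise 8 (O(j -> ¬h)) and O(j) yields O(¬h).
Premise 10, O(w -> h), contraposes to O(¬h -> ¬w); with O(¬h) we get O(¬w).
The contrapositive of premise 9 (O(n -> w)) is O(¬w -> ¬n), and O(¬w) is already established, so O(¬n).
Premises 3, 4, 5, 6, 7 do not contribute to this derivation.
Thus O(¬n), which is F(n): n is forbidden.

Forbidden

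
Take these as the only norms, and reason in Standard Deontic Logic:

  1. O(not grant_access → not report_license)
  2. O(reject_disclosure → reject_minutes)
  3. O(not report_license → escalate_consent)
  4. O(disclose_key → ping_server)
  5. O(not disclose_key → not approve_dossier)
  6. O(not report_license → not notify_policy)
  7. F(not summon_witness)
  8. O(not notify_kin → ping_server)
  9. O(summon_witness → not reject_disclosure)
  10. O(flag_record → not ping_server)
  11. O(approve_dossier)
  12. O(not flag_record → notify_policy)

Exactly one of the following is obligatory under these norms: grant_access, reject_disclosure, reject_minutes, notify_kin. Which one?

grant_access

Premise 11 states O(approve_dossier) outright.
Premise 5, O(not disclose_key → not approve_dossier), contraposes to O(approve_dossier → disclose_key); with O(approve_dossier) we get O(disclose_key).
Premise 4 is O(disclose_key → ping_server); since O(disclose_key), deontic closure gives O(ping_server).
Premise 10 is O(flag_record → not ping_server); contrapositively O(ping_server → not flag_record). Since O(ping_server) holds, K gives O(not flag_record).
From O(not flag_record) and premise 12, O(not flag_record → notify_policy), we obtain O(notify_policy).
The contrapositive of premise 6 (O(not report_license → not notify_policy)) is O(notify_policy → report_license), and O(notify_policy) is already established, so O(report_license).
The contrapositive of premise 1 (O(not grant_access → not report_license)) is O(report_license → grant_access), and O(report_license) is already established, so O(grant_access).
So O(grant_access) holds — grant_access is obligatory. None of the other listed options is made obligatory by any chain of premises.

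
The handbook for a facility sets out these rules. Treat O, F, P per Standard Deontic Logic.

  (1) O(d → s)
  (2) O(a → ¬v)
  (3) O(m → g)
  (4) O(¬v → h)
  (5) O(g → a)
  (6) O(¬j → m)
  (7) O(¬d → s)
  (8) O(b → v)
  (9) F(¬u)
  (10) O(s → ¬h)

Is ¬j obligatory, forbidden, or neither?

Forbidden

Premises 7 and 1 are O(¬d → s) and O(d → s); every ideal world satisfies ¬d or d, so in either case s holds — hence O(s).
Applying K to premise 10 (O(s → ¬h)) and O(s) yields O(¬h).
The contrapositive of premise 4 (O(¬v → h)) is O(¬h → v), and O(¬h) is already established, so O(v).
The contrapositive of premise 2 (O(a → ¬v)) is O(v → ¬a), and O(v) is already established, so O(¬a).
The contrapositive of premise 5 (O(g → a)) is O(¬a → ¬g), and O(¬a) is already established, so O(¬g).
The contrapositive of premise 3 (O(m → g)) is O(¬g → ¬m), and O(¬g) is already established, so O(¬m).
Premise 6 is O(¬j → m); contrapositively O(¬m → j). Since O(¬m) holds, K gives O(j).
Premises 8, 9 do not contribute to this derivation.
Thus O(j), which is F(¬j): ¬j is forbidden.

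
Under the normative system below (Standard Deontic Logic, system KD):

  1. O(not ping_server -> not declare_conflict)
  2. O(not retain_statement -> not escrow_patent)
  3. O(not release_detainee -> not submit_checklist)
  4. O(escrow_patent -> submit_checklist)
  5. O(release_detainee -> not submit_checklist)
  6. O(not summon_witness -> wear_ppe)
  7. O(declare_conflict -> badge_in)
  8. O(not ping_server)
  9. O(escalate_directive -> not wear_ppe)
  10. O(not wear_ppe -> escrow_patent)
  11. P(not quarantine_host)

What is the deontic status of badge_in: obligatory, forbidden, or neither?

Premise 7 is O(declare_conflict -> badge_in), but O(declare_conflict) is not derivable from the premises, so it does not yield O(badge_in).
No premise or chain of K-axiom applications forces O(badge_in), and none forces O(not badge_in). So badge_in is neither obligatory nor forbidden under these norms.

Neither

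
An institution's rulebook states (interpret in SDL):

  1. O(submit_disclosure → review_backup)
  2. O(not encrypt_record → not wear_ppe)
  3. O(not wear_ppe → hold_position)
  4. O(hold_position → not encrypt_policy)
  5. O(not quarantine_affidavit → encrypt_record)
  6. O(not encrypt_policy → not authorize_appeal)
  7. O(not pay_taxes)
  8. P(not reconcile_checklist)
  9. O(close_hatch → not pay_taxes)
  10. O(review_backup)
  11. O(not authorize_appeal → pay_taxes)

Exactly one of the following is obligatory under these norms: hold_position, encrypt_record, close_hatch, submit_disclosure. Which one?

Premise 7 gives O(not pay_taxes).
The contrapositive of premise 11 (O(not authorize_appeal → pay_taxes)) is O(not pay_taxes → authorize_appeal), and O(not pay_taxes) is already established, so O(authorize_appeal).
Premise 6, O(not encrypt_policy → not authorize_appeal), contraposes to O(authorize_appeal → encrypt_policy); with O(authorize_appeal) we get O(encrypt_policy).
The contrapositive of premise 4 (O(hold_position → not encrypt_policy)) is O(encrypt_policy → not hold_position), and O(encrypt_policy) is already established, so O(not hold_position).
Premise 3, O(not wear_ppe → hold_position), contraposes to O(not hold_position → wear_ppe); with O(not hold_position) we get O(wear_ppe).
The contrapositive of premise 2 (O(not encrypt_record → not wear_ppe)) is O(wear_ppe → encrypt_record), and O(wear_ppe) is already established, so O(encrypt_record).
So O(encrypt_record) holds — encrypt_record is obligatory. None of the other listed options is made obligatory by any chain of premises.

encrypt_record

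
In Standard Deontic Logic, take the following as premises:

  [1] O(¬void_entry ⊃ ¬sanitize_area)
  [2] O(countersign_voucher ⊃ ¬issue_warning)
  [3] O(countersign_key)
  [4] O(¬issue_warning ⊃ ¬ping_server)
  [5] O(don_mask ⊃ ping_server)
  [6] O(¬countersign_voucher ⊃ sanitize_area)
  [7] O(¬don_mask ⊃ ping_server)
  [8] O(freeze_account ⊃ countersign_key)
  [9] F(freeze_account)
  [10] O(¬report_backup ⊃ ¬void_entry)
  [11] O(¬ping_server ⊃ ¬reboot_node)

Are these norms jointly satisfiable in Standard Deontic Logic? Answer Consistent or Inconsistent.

Consistent

Premise 8 is O(freeze_account ⊃ countersign_key); even if O(countersign_key) held, inferring O(freeze_account) would be affirming the consequent — invalid.
So O(freeze_account) is not derivable, and the apparent clash with O(¬freeze_account) does not arise.
A world satisfying every obligation exists (e.g. countersign_key=true, countersign_voucher=false, don_mask=false, freeze_account=false, issue_warning=true, ping_server=true, reboot_node=false, report_backup=true, sanitize_area=true, void_entry=true); no atom is both obligatory and forbidden, so the set is consistent.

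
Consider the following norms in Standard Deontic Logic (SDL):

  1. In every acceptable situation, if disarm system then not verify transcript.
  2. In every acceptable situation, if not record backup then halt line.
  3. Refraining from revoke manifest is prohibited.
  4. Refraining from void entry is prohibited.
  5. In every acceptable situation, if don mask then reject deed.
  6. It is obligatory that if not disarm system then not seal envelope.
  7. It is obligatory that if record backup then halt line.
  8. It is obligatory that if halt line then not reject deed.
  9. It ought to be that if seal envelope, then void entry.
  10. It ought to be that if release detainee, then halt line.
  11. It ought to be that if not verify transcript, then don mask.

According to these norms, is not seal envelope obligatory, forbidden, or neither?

Obligatory

Premises 2 and 7 are O(¬record_backup → halt_line) and O(record_backup → halt_line); every ideal world satisfies ¬record_backup or record_backup, so in either case halt_line holds — hence O(halt_line).
Applying K to premise 8 (O(halt_line → ¬reject_deed)) and O(halt_line) yields O(¬reject_deed).
Premise 5 is O(don_mask → reject_deed); contrapositively O(¬reject_deed → ¬don_mask). Since O(¬reject_deed) holds, K gives O(¬don_mask).
Premise 11, O(¬verify_transcript → don_mask), contraposes to O(¬don_mask → verify_transcript); with O(¬don_mask) we get O(verify_transcript).
Premise 1, O(disarm_system → ¬verify_transcript), contraposes to O(verify_transcript → ¬disarm_system); with O(verify_transcript) we get O(¬disarm_system).
With premise 6, O(¬disarm_system → ¬seal_envelope), the K-axiom yields O(¬seal_envelope).
Premises 3, 4, 9, 10 do not contribute to this derivation.
Hence ¬seal_envelope is obligatory.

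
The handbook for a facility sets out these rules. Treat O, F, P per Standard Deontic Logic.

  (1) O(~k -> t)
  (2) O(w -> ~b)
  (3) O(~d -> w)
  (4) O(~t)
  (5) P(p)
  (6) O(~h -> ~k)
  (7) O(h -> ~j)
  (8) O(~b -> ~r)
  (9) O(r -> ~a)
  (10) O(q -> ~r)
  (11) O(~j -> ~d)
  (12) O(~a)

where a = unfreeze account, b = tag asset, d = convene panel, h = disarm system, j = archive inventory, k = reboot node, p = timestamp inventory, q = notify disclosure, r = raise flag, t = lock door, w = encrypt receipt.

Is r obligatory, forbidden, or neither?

Premise 4 gives O(~t).
The contrapositive of premise 1 (O(~k -> t)) is O(~t -> k), and O(~t) is already established, so O(k).
Premise 6, O(~h -> ~k), contraposes to O(k -> h); with O(k) we get O(h).
Applying K to premise 7 (O(h -> ~j)) and O(h) yields O(~j).
Premise 11 is O(~j -> ~d); since O(~j), deontic closure gives O(~d).
Premise 3 is O(~d -> w); since O(~d), deontic closure gives O(w).
With premise 2, O(w -> ~b), the K-axiom yields O(~b).
With premise 8, O(~b -> ~r), the K-axiom yields O(~r).
Premises 5, 9, 10, 12 do not contribute to this derivation.
Thus O(~r), which is F(r): r is forbidden.

Forbidden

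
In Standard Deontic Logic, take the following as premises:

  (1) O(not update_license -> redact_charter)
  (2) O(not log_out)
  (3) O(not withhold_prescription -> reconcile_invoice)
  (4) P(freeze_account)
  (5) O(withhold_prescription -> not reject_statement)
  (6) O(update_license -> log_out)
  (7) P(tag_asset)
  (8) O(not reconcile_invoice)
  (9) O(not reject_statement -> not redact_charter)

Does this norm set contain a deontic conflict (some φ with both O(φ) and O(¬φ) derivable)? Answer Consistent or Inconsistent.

Inconsistent

Premise 2 gives O(not log_out).
The contrapositive of premise 6 (O(update_license -> log_out)) is O(not log_out -> not update_license), and O(not log_out) is already established, so O(not update_license).
Applying K to premise 1 (O(not update_license -> redact_charter)) and O(not update_license) yields O(redact_charter).
Premise 9 is O(not reject_statement -> not redact_charter); contrapositively O(redact_charter -> reject_statement). Since O(redact_charter) holds, K gives O(reject_statement).
Premise 5, O(withhold_prescription -> not reject_statement), contraposes to O(reject_statement -> not withhold_prescription); with O(reject_statement) we get O(not withhold_prescription).
Premise 3 is O(not withhold_prescription -> reconcile_invoice); since O(not withhold_prescription), deontic closure gives O(reconcile_invoice).
But premise 8 directly asserts O(not reconcile_invoice).
We now have both O(reconcile_invoice) and O(not reconcile_invoice) — reconcile_invoice is simultaneously obligatory and forbidden, violating the D-axiom.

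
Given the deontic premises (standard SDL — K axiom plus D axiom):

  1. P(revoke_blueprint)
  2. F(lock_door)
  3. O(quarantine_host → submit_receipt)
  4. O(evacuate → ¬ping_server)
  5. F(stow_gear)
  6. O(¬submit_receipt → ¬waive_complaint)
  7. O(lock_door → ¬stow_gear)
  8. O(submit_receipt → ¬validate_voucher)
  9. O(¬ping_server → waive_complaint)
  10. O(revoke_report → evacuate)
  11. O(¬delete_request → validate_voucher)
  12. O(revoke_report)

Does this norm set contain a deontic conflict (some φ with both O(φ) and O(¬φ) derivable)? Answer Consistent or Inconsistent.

Premise 7 is O(lock_door → ¬stow_gear); even if O(¬stow_gear) held, inferring O(lock_door) would be affirming the consequent — invalid.
So O(lock_door) is not derivable, and the apparent clash with O(¬lock_door) does not arise.
A world satisfying every obligation exists (e.g. delete_request=true, evacuate=true, lock_door=false, ping_server=false, quarantine_host=false, revoke_blueprint=false, revoke_report=true, stow_gear=false, submit_receipt=true, validate_voucher=false, waive_complaint=true); no atom is both obligatory and forbidden, so the set is consistent.

Consistent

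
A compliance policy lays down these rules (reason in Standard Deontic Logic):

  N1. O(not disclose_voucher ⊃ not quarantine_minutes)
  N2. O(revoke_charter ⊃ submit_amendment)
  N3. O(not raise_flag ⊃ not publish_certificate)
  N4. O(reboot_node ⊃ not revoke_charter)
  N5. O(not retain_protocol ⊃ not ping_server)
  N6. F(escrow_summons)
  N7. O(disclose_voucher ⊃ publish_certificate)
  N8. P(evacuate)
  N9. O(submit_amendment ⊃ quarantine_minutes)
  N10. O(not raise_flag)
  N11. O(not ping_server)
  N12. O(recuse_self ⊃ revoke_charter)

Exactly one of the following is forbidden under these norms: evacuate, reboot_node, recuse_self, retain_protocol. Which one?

recuse_self

Premise 10 states O(not raise_flag) outright.
With premise 3, O(not raise_flag ⊃ not publish_certificate), the K-axiom yields O(not publish_certificate).
Premise 7, O(disclose_voucher ⊃ publish_certificate), contraposes to O(not publish_certificate ⊃ not disclose_voucher); with O(not publish_certificate) we get O(not disclose_voucher).
Applying K to premise 1 (O(not disclose_voucher ⊃ not quarantine_minutes)) and O(not disclose_voucher) yields O(not quarantine_minutes).
Premise 9 is O(submit_amendment ⊃ quarantine_minutes); contrapositively O(not quarantine_minutes ⊃ not submit_amendment). Since O(not quarantine_minutes) holds, K gives O(not submit_amendment).
Premise 2, O(revoke_charter ⊃ submit_amendment), contraposes to O(not submit_amendment ⊃ not revoke_charter); with O(not submit_amendment) we get O(not revoke_charter).
The contrapositive of premise 12 (O(recuse_self ⊃ revoke_charter)) is O(not revoke_charter ⊃ not recuse_self), and O(not revoke_charter) is already established, so O(not recuse_self).
So O(not recuse_self) holds, i.e. recuse_self is forbidden. None of the other listed options is forbidden under the premises.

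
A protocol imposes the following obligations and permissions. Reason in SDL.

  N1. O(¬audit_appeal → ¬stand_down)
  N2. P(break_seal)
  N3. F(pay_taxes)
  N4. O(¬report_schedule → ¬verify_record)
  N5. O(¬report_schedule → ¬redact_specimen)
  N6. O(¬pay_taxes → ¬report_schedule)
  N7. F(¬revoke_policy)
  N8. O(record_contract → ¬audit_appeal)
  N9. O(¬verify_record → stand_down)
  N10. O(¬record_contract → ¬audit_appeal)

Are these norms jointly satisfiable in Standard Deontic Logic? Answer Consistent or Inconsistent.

By case analysis on record_contract: premise 8 gives O(record_contract → ¬audit_appeal) and premise 10 gives O(¬record_contract → ¬audit_appeal), so O(¬audit_appeal) either way.
Applying K to premise 1 (O(¬audit_appeal → ¬stand_down)) and O(¬audit_appeal) yields O(¬stand_down).
Premise 9 is O(¬verify_record → stand_down); contrapositively O(¬stand_down → verify_record). Since O(¬stand_down) holds, K gives O(verify_record).
Premise 4, O(¬report_schedule → ¬verify_record), contraposes to O(verify_record → report_schedule); with O(verify_record) we get O(report_schedule).
Premise 6 is O(¬pay_taxes → ¬report_schedule); contrapositively O(report_schedule → pay_taxes). Since O(report_schedule) holds, K gives O(pay_taxes).
But premise 3, F(pay_taxes), means O(¬pay_taxes).
We now have both O(pay_taxes) and O(¬pay_taxes) — pay_taxes is simultaneously obligatory and forbidden, violating the D-axiom.

Inconsistent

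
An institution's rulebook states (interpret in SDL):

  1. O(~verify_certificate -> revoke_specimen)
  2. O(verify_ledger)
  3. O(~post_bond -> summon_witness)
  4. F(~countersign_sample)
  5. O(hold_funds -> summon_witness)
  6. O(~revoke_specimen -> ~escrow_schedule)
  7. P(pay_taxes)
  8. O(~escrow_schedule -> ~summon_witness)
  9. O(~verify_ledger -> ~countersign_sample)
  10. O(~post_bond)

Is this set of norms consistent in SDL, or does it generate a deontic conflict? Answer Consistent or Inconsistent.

Consistent

Premise 9 is O(~verify_ledger -> ~countersign_sample), but O(~verify_ledger) is not derivable from the premises, so it does not yield O(~countersign_sample).
So O(~countersign_sample) is not derivable, and the apparent clash with O(countersign_sample) does not arise.
A world satisfying every obligation exists (e.g. countersign_sample=true, escrow_schedule=true, hold_funds=false, pay_taxes=false, post_bond=false, revoke_specimen=true, summon_witness=true, verify_certificate=false, verify_ledger=true); no atom is both obligatory and forbidden, so the set is consistent.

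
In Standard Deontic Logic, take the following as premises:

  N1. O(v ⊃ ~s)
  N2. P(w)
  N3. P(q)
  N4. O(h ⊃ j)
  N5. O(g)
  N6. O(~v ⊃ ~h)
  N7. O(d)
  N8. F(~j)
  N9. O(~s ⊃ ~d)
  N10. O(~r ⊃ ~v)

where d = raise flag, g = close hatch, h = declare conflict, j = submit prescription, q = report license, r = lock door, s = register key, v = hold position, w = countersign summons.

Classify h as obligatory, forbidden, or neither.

Forbidden

Premise 7 states O(d) outright.
The contrapositive of premise 9 (O(~s ⊃ ~d)) is O(d ⊃ s), and O(d) is already established, so O(s).
Premise 1, O(v ⊃ ~s), contraposes to O(s ⊃ ~v); with O(s) we get O(~v).
From O(~v) and premise 6, O(~v ⊃ ~h), we obtain O(~h).
Premises 2, 3, 4, 5, 8, 10 do not contribute to this derivation.
Thus O(~h), which is F(h): h is forbidden.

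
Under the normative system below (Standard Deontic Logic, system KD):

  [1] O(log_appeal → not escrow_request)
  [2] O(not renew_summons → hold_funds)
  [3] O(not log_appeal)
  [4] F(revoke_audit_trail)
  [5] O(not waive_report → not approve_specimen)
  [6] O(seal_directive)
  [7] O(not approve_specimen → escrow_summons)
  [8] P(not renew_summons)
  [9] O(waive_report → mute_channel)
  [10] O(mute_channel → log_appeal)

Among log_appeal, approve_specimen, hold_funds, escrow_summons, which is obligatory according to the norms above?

Premise 3 states O(not log_appeal) outright.
Premise 10 is O(mute_channel → log_appeal); contrapositively O(not log_appeal → not mute_channel). Since O(not log_appeal) holds, K gives O(not mute_channel).
Premise 9, O(waive_report → mute_channel), contraposes to O(not mute_channel → not waive_report); with O(not mute_channel) we get O(not waive_report).
Premise 5 is O(not waive_report → not approve_specimen); since O(not waive_report), deontic closure gives O(not approve_specimen).
From O(not approve_specimen) and premise 7, O(not approve_specimen → escrow_summons), we obtain O(escrow_summons).
So O(escrow_summons) holds — escrow_summons is obligatory. None of the other listed options is made obligatory by any chain of premises.

escrow_summons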